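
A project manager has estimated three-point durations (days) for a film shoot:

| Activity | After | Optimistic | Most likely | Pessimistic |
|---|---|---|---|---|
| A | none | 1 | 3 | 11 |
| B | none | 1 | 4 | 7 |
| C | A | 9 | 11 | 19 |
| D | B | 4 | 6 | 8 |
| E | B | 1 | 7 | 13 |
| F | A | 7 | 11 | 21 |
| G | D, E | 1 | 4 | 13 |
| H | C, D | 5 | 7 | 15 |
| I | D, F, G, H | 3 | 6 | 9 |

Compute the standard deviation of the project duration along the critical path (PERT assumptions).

te_A = (1 + 4·3 + 11)/6 = 24/6 = 4; σ²_A = ((11−1)/6)² = 2.778
te_B = (1 + 4·4 + 7)/6 = 24/6 = 4; σ²_B = ((7−1)/6)² = 1.000
te_C = (9 + 4·11 + 19)/6 = 72/6 = 12; σ²_C = ((19−9)/6)² = 2.778
te_D = (4 + 4·6 + 8)/6 = 36/6 = 6; σ²_D = ((8−4)/6)² = 0.444
te_E = (1 + 4·7 + 13)/6 = 42/6 = 7; σ²_E = ((13−1)/6)² = 4.000
te_F = (7 + 4·11 + 21)/6 = 72/6 = 12; σ²_F = ((21−7)/6)² = 5.444
te_G = (1 + 4·4 + 13)/6 = 30/6 = 5; σ²_G = ((13−1)/6)² = 4.000
te_H = (5 + 4·7 + 15)/6 = 48/6 = 8; σ²_H = ((15−5)/6)² = 2.778
te_I = (3 + 4·6 + 9)/6 = 36/6 = 6; σ²_I = ((9−3)/6)² = 1.000

Forward pass:
ES_A = 0; EF_A = 4
ES_B = 0; EF_B = 4
ES_C = 4; EF_C = 4+12 = 16
ES_D = 4; EF_D = 4+6 = 10
ES_E = 4; EF_E = 4+7 = 11
ES_F = 4; EF_F = 4+12 = 16
ES_G = max(EF_D=10, EF_E=11) = 11; EF_G = 11+5 = 16
ES_H = max(EF_C=16, EF_D=10) = 16; EF_H = 16+8 = 24
ES_I = max(EF_D=10, EF_F=16, EF_G=16, EF_H=24) = 24; EF_I = 24+6 = 30
Expected project duration μ = 30 days. Critical path: A → C → H → I.

Variance along critical path = 2.778 + 2.778 + 2.778 + 1.000 = 9.333
σ = √9.333 = 3.055 days

3.06 days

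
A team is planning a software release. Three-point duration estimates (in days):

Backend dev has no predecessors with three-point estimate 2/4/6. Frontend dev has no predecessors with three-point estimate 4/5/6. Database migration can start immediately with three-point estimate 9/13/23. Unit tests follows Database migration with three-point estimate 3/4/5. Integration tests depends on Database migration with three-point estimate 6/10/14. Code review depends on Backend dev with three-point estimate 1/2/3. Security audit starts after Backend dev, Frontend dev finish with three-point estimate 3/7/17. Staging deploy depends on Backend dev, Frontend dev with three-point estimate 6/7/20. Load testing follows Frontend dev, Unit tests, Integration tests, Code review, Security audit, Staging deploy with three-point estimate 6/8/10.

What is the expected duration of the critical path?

te_Backend dev = (2 + 4·4 + 6)/6 = 24/6 = 4
te_Frontend dev = (4 + 4·5 + 6)/6 = 30/6 = 5
te_Database migration = (9 + 4·13 + 23)/6 = 84/6 = 14
te_Unit tests = (3 + 4·4 + 5)/6 = 24/6 = 4
te_Integration tests = (6 + 4·10 + 14)/6 = 60/6 = 10
te_Code review = (1 + 4·2 + 3)/6 = 12/6 = 2
te_Security audit = (3 + 4·7 + 17)/6 = 48/6 = 8
te_Staging deploy = (6 + 4·7 + 20)/6 = 54/6 = 9
te_Load testing = (6 + 4·8 + 10)/6 = 48/6 = 8

Forward pass:
ES_Backend dev = 0; EF_Backend dev = 4
ES_Frontend dev = 0; EF_Frontend dev = 5
ES_Database migration = 0; EF_Database migration = 14
ES_Unit tests = 14; EF_Unit tests = 14+4 = 18
ES_Integration tests = 14; EF_Integration tests = 14+10 = 24
ES_Code review = 4; EF_Code review = 4+2 = 6
ES_Security audit = max(EF_Backend dev=4, EF_Frontend dev=5) = 5; EF_Security audit = 5+8 = 13
ES_Staging deploy = max(EF_Backend dev=4, EF_Frontend dev=5) = 5; EF_Staging deploy = 5+9 = 14
ES_Load testing = max(EF_Frontend dev=5, EF_Unit tests=18, EF_Integration tests=24, EF_Code review=6, EF_Security audit=13, EF_Staging deploy=14) = 24; EF_Load testing = 24+8 = 32
Expected project duration μ = 32 days. Critical path: Database migration → Integration tests → Load testing.

32 days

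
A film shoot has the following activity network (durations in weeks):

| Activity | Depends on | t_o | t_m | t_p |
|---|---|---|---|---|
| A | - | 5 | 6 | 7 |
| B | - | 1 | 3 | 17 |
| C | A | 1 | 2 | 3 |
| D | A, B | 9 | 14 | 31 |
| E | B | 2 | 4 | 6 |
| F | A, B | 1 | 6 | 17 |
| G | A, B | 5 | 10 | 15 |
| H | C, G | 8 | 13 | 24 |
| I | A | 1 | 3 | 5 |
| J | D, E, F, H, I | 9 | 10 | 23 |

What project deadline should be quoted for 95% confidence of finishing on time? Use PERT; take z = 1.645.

48.5 weeks

te_A = (5 + 4·6 + 7)/6 = 36/6 = 6; σ²_A = ((7−5)/6)² = 0.111
te_B = (1 + 4·3 + 17)/6 = 30/6 = 5; σ²_B = ((17−1)/6)² = 7.111
te_C = (1 + 4·2 + 3)/6 = 12/6 = 2; σ²_C = ((3−1)/6)² = 0.111
te_D = (9 + 4·14 + 31)/6 = 96/6 = 16; σ²_D = ((31−9)/6)² = 13.444
te_E = (2 + 4·4 + 6)/6 = 24/6 = 4; σ²_E = ((6−2)/6)² = 0.444
te_F = (1 + 4·6 + 17)/6 = 42/6 = 7; σ²_F = ((17−1)/6)² = 7.111
te_G = (5 + 4·10 + 15)/6 = 60/6 = 10; σ²_G = ((15−5)/6)² = 2.778
te_H = (8 + 4·13 + 24)/6 = 84/6 = 14; σ²_H = ((24−8)/6)² = 7.111
te_I = (1 + 4·3 + 5)/6 = 18/6 = 3; σ²_I = ((5−1)/6)² = 0.444
te_J = (9 + 4·10 + 23)/6 = 72/6 = 12; σ²_J = ((23−9)/6)² = 5.444

Forward pass:
ES_A = 0; EF_A = 6
ES_B = 0; EF_B = 5
ES_C = 6; EF_C = 6+2 = 8
ES_D = max(EF_A=6, EF_B=5) = 6; EF_D = 6+16 = 22
ES_E = 5; EF_E = 5+4 = 9
ES_F = max(EF_A=6, EF_B=5) = 6; EF_F = 6+7 = 13
ES_G = max(EF_A=6, EF_B=5) = 6; EF_G = 6+10 = 16
ES_H = max(EF_C=8, EF_G=16) = 16; EF_H = 16+14 = 30
ES_I = 6; EF_I = 6+3 = 9
ES_J = max(EF_D=22, EF_E=9, EF_F=13, EF_H=30, EF_I=9) = 30; EF_J = 30+12 = 42
Expected project duration μ = 42 weeks. Critical path: A → G → H → J.

Variance along critical path = 0.111 + 2.778 + 7.111 + 5.444 = 15.444; σ = 3.930 weeks.
D = μ + z·σ = 42 + 1.645·3.930 = 48.5 weeks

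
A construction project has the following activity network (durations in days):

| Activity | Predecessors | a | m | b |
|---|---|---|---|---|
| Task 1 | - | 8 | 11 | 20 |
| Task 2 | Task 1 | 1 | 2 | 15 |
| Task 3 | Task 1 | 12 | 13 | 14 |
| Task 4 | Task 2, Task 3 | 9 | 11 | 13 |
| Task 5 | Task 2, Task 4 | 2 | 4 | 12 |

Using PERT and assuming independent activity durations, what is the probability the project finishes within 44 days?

te_Task 1 = (8 + 4·11 + 20)/6 = 72/6 = 12; σ²_Task 1 = ((20−8)/6)² = 4.000
te_Task 2 = (1 + 4·2 + 15)/6 = 24/6 = 4; σ²_Task 2 = ((15−1)/6)² = 5.444
te_Task 3 = (12 + 4·13 + 14)/6 = 78/6 = 13; σ²_Task 3 = ((14−12)/6)² = 0.111
te_Task 4 = (9 + 4·11 + 13)/6 = 66/6 = 11; σ²_Task 4 = ((13−9)/6)² = 0.444
te_Task 5 = (2 + 4·4 + 12)/6 = 30/6 = 5; σ²_Task 5 = ((12−2)/6)² = 2.778

Forward pass:
ES_Task 1 = 0; EF_Task 1 = 12
ES_Task 2 = 12; EF_Task 2 = 12+4 = 16
ES_Task 3 = 12; EF_Task 3 = 12+13 = 25
ES_Task 4 = max(EF_Task 2=16, EF_Task 3=25) = 25; EF_Task 4 = 25+11 = 36
ES_Task 5 = max(EF_Task 2=16, EF_Task 4=36) = 36; EF_Task 5 = 36+5 = 41
Expected project duration μ = 41 days. Critical path: Task 1 → Task 3 → Task 4 → Task 5.

Variance along critical path = 4.000 + 0.111 + 0.444 + 2.778 = 7.333; σ = √7.333 = 2.708 days.
Z = (44 − 41) / 2.708 = 1.108
P(T ≤ 44) = Φ(1.108) ≈ 0.866

0.866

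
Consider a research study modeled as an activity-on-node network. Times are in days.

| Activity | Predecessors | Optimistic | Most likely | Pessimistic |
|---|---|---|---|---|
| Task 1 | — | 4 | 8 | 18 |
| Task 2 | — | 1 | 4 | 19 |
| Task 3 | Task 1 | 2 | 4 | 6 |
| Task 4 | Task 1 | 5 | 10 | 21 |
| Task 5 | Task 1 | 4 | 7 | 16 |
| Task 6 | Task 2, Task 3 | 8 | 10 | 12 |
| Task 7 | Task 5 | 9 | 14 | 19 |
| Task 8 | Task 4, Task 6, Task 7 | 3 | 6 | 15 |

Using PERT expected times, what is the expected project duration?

te_Task 1 = (4 + 4·8 + 18)/6 = 54/6 = 9
te_Task 2 = (1 + 4·4 + 19)/6 = 36/6 = 6
te_Task 3 = (2 + 4·4 + 6)/6 = 24/6 = 4
te_Task 4 = (5 + 4·10 + 21)/6 = 66/6 = 11
te_Task 5 = (4 + 4·7 + 16)/6 = 48/6 = 8
te_Task 6 = (8 + 4·10 + 12)/6 = 60/6 = 10
te_Task 7 = (9 + 4·14 + 19)/6 = 84/6 = 14
te_Task 8 = (3 + 4·6 + 15)/6 = 42/6 = 7

Forward pass:
ES_Task 1 = 0; EF_Task 1 = 9
ES_Task 2 = 0; EF_Task 2 = 6
ES_Task 3 = 9; EF_Task 3 = 9+4 = 13
ES_Task 4 = 9; EF_Task 4 = 9+11 = 20
ES_Task 5 = 9; EF_Task 5 = 9+8 = 17
ES_Task 6 = max(EF_Task 2=6, EF_Task 3=13) = 13; EF_Task 6 = 13+10 = 23
ES_Task 7 = 17; EF_Task 7 = 17+14 = 31
ES_Task 8 = max(EF_Task 4=20, EF_Task 6=23, EF_Task 7=31) = 31; EF_Task 8 = 31+7 = 38
Expected project duration μ = 38 days. Critical path: Task 1 → Task 5 → Task 7 → Task 8.

38 days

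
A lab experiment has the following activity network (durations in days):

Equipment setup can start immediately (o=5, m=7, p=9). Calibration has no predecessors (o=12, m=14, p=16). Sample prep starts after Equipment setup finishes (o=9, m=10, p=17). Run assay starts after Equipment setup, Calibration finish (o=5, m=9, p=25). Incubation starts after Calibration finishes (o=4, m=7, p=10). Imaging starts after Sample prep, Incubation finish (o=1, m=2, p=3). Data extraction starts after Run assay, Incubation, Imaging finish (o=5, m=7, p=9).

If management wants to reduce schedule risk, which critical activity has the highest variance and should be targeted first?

Run assay

te_Equipment setup = (5 + 4·7 + 9)/6 = 42/6 = 7; σ²_Equipment setup = ((9−5)/6)² = 0.444
te_Calibration = (12 + 4·14 + 16)/6 = 84/6 = 14; σ²_Calibration = ((16−12)/6)² = 0.444
te_Sample prep = (9 + 4·10 + 17)/6 = 66/6 = 11; σ²_Sample prep = ((17−9)/6)² = 1.778
te_Run assay = (5 + 4·9 + 25)/6 = 66/6 = 11; σ²_Run assay = ((25−5)/6)² = 11.111
te_Incubation = (4 + 4·7 + 10)/6 = 42/6 = 7; σ²_Incubation = ((10−4)/6)² = 1.000
te_Imaging = (1 + 4·2 + 3)/6 = 12/6 = 2; σ²_Imaging = ((3−1)/6)² = 0.111
te_Data extraction = (5 + 4·7 + 9)/6 = 42/6 = 7; σ²_Data extraction = ((9−5)/6)² = 0.444

Forward pass:
ES_Equipment setup = 0; EF_Equipment setup = 7
ES_Calibration = 0; EF_Calibration = 14
ES_Sample prep = 7; EF_Sample prep = 7+11 = 18
ES_Run assay = max(EF_Equipment setup=7, EF_Calibration=14) = 14; EF_Run assay = 14+11 = 25
ES_Incubation = 14; EF_Incubation = 14+7 = 21
ES_Imaging = max(EF_Sample prep=18, EF_Incubation=21) = 21; EF_Imaging = 21+2 = 23
ES_Data extraction = max(EF_Run assay=25, EF_Incubation=21, EF_Imaging=23) = 25; EF_Data extraction = 25+7 = 32
Expected project duration μ = 32 days. Critical path: Calibration → Run assay → Data extraction.

Variances on critical path: σ²_Calibration=0.444, σ²_Run assay=11.111, σ²_Data extraction=0.444.
Largest is σ²_Run assay = 11.111.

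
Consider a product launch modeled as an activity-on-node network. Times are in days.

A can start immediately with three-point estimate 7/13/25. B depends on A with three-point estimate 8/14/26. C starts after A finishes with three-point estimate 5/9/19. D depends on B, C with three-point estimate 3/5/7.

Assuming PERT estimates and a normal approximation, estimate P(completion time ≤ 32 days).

te_A = (7 + 4·13 + 25)/6 = 84/6 = 14; σ²_A = ((25−7)/6)² = 9.000
te_B = (8 + 4·14 + 26)/6 = 90/6 = 15; σ²_B = ((26−8)/6)² = 9.000
te_C = (5 + 4·9 + 19)/6 = 60/6 = 10; σ²_C = ((19−5)/6)² = 5.444
te_D = (3 + 4·5 + 7)/6 = 30/6 = 5; σ²_D = ((7−3)/6)² = 0.444

Forward pass:
ES_A = 0; EF_A = 14
ES_B = 14; EF_B = 14+15 = 29
ES_C = 14; EF_C = 14+10 = 24
ES_D = max(EF_B=29, EF_C=24) = 29; EF_D = 29+5 = 34
Expected project duration μ = 34 days. Critical path: A → B → D.

Variance along critical path = 9.000 + 9.000 + 0.444 = 18.444; σ = √18.444 = 4.295 days.
Z = (32 − 34) / 4.295 = -0.466
P(T ≤ 32) = Φ(-0.466) ≈ 0.321

0.321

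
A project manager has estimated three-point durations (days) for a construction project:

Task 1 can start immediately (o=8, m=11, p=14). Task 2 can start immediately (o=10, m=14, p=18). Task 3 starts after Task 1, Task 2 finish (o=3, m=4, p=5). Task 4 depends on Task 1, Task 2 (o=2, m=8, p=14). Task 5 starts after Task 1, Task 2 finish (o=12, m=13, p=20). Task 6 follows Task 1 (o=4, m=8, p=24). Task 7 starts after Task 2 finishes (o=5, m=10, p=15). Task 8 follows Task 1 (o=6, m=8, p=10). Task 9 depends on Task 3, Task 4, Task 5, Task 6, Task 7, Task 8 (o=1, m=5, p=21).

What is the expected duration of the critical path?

35 days

te_Task 1 = (8 + 4·11 + 14)/6 = 66/6 = 11
te_Task 2 = (10 + 4·14 + 18)/6 = 84/6 = 14
te_Task 3 = (3 + 4·4 + 5)/6 = 24/6 = 4
te_Task 4 = (2 + 4·8 + 14)/6 = 48/6 = 8
te_Task 5 = (12 + 4·13 + 20)/6 = 84/6 = 14
te_Task 6 = (4 + 4·8 + 24)/6 = 60/6 = 10
te_Task 7 = (5 + 4·10 + 15)/6 = 60/6 = 10
te_Task 8 = (6 + 4·8 + 10)/6 = 48/6 = 8
te_Task 9 = (1 + 4·5 + 21)/6 = 42/6 = 7

Forward pass:
ES_Task 1 = 0; EF_Task 1 = 11
ES_Task 2 = 0; EF_Task 2 = 14
ES_Task 3 = max(EF_Task 1=11, EF_Task 2=14) = 14; EF_Task 3 = 14+4 = 18
ES_Task 4 = max(EF_Task 1=11, EF_Task 2=14) = 14; EF_Task 4 = 14+8 = 22
ES_Task 5 = max(EF_Task 1=11, EF_Task 2=14) = 14; EF_Task 5 = 14+14 = 28
ES_Task 6 = 11; EF_Task 6 = 11+10 = 21
ES_Task 7 = 14; EF_Task 7 = 14+10 = 24
ES_Task 8 = 11; EF_Task 8 = 11+8 = 19
ES_Task 9 = max(EF_Task 3=18, EF_Task 4=22, EF_Task 5=28, EF_Task 6=21, EF_Task 7=24, EF_Task 8=19) = 28; EF_Task 9 = 28+7 = 35
Expected project duration μ = 35 days. Critical path: Task 2 → Task 5 → Task 9.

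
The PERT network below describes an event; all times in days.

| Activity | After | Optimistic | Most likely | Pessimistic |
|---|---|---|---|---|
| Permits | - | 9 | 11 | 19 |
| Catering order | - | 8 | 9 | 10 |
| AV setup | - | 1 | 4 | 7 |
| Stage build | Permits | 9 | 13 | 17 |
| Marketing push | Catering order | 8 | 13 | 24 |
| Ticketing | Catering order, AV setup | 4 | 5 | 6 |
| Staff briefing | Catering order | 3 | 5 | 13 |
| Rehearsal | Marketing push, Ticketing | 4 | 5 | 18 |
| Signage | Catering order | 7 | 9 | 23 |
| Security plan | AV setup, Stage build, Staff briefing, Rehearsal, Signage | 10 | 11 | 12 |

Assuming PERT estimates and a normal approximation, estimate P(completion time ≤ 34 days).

te_Permits = (9 + 4·11 + 19)/6 = 72/6 = 12; σ²_Permits = ((19−9)/6)² = 2.778
te_Catering order = (8 + 4·9 + 10)/6 = 54/6 = 9; σ²_Catering order = ((10−8)/6)² = 0.111
te_AV setup = (1 + 4·4 + 7)/6 = 24/6 = 4; σ²_AV setup = ((7−1)/6)² = 1.000
te_Stage build = (9 + 4·13 + 17)/6 = 78/6 = 13; σ²_Stage build = ((17−9)/6)² = 1.778
te_Marketing push = (8 + 4·13 + 24)/6 = 84/6 = 14; σ²_Marketing push = ((24−8)/6)² = 7.111
te_Ticketing = (4 + 4·5 + 6)/6 = 30/6 = 5; σ²_Ticketing = ((6−4)/6)² = 0.111
te_Staff briefing = (3 + 4·5 + 13)/6 = 36/6 = 6; σ²_Staff briefing = ((13−3)/6)² = 2.778
te_Rehearsal = (4 + 4·5 + 18)/6 = 42/6 = 7; σ²_Rehearsal = ((18−4)/6)² = 5.444
te_Signage = (7 + 4·9 + 23)/6 = 66/6 = 11; σ²_Signage = ((23−7)/6)² = 7.111
te_Security plan = (10 + 4·11 + 12)/6 = 66/6 = 11; σ²_Security plan = ((12−10)/6)² = 0.111

Forward pass:
ES_Permits = 0; EF_Permits = 12
ES_Catering order = 0; EF_Catering order = 9
ES_AV setup = 0; EF_AV setup = 4
ES_Stage build = 12; EF_Stage build = 12+13 = 25
ES_Marketing push = 9; EF_Marketing push = 9+14 = 23
ES_Ticketing = max(EF_Catering order=9, EF_AV setup=4) = 9; EF_Ticketing = 9+5 = 14
ES_Staff briefing = 9; EF_Staff briefing = 9+6 = 15
ES_Rehearsal = max(EF_Marketing push=23, EF_Ticketing=14) = 23; EF_Rehearsal = 23+7 = 30
ES_Signage = 9; EF_Signage = 9+11 = 20
ES_Security plan = max(EF_AV setup=4, EF_Stage build=25, EF_Staff briefing=15, EF_Rehearsal=30, EF_Signage=20) = 30; EF_Security plan = 30+11 = 41
Expected project duration μ = 41 days. Critical path: Catering order → Marketing push → Rehearsal → Security plan.

Variance along critical path = 0.111 + 7.111 + 5.444 + 0.111 = 12.778; σ = √12.778 = 3.575 days.
Z = (34 − 41) / 3.575 = -1.958
P(T ≤ 34) = Φ(-1.958) ≈ 0.025

0.025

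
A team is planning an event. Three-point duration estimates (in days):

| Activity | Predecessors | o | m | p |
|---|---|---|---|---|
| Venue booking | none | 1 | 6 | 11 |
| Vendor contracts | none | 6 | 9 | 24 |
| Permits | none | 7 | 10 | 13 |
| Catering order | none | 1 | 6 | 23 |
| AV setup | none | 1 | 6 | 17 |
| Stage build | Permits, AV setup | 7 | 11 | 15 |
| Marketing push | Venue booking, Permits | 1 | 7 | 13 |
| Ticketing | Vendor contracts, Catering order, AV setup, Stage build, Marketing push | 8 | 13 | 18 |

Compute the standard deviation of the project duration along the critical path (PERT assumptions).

2.36 days

te_Venue booking = (1 + 4·6 + 11)/6 = 36/6 = 6; σ²_Venue booking = ((11−1)/6)² = 2.778
te_Vendor contracts = (6 + 4·9 + 24)/6 = 66/6 = 11; σ²_Vendor contracts = ((24−6)/6)² = 9.000
te_Permits = (7 + 4·10 + 13)/6 = 60/6 = 10; σ²_Permits = ((13−7)/6)² = 1.000
te_Catering order = (1 + 4·6 + 23)/6 = 48/6 = 8; σ²_Catering order = ((23−1)/6)² = 13.444
te_AV setup = (1 + 4·6 + 17)/6 = 42/6 = 7; σ²_AV setup = ((17−1)/6)² = 7.111
te_Stage build = (7 + 4·11 + 15)/6 = 66/6 = 11; σ²_Stage build = ((15−7)/6)² = 1.778
te_Marketing push = (1 + 4·7 + 13)/6 = 42/6 = 7; σ²_Marketing push = ((13−1)/6)² = 4.000
te_Ticketing = (8 + 4·13 + 18)/6 = 78/6 = 13; σ²_Ticketing = ((18−8)/6)² = 2.778

Forward pass:
ES_Venue booking = 0; EF_Venue booking = 6
ES_Vendor contracts = 0; EF_Vendor contracts = 11
ES_Permits = 0; EF_Permits = 10
ES_Catering order = 0; EF_Catering order = 8
ES_AV setup = 0; EF_AV setup = 7
ES_Stage build = max(EF_Permits=10, EF_AV setup=7) = 10; EF_Stage build = 10+11 = 21
ES_Marketing push = max(EF_Venue booking=6, EF_Permits=10) = 10; EF_Marketing push = 10+7 = 17
ES_Ticketing = max(EF_Vendor contracts=11, EF_Catering order=8, EF_AV setup=7, EF_Stage build=21, EF_Marketing push=17) = 21; EF_Ticketing = 21+13 = 34
Expected project duration μ = 34 days. Critical path: Permits → Stage build → Ticketing.

Variance along critical path = 1.000 + 1.778 + 2.778 = 5.556
σ = √5.556 = 2.357 days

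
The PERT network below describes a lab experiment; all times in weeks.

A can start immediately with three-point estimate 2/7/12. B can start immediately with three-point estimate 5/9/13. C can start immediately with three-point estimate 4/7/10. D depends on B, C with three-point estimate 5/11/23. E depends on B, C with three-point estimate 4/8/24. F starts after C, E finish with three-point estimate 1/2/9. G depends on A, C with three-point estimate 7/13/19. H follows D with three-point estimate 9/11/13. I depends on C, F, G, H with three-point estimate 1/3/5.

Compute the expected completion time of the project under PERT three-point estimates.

35 weeks

te_A = (2 + 4·7 + 12)/6 = 42/6 = 7
te_B = (5 + 4·9 + 13)/6 = 54/6 = 9
te_C = (4 + 4·7 + 10)/6 = 42/6 = 7
te_D = (5 + 4·11 + 23)/6 = 72/6 = 12
te_E = (4 + 4·8 + 24)/6 = 60/6 = 10
te_F = (1 + 4·2 + 9)/6 = 18/6 = 3
te_G = (7 + 4·13 + 19)/6 = 78/6 = 13
te_H = (9 + 4·11 + 13)/6 = 66/6 = 11
te_I = (1 + 4·3 + 5)/6 = 18/6 = 3

Forward pass:
ES_A = 0; EF_A = 7
ES_B = 0; EF_B = 9
ES_C = 0; EF_C = 7
ES_D = max(EF_B=9, EF_C=7) = 9; EF_D = 9+12 = 21
ES_E = max(EF_B=9, EF_C=7) = 9; EF_E = 9+10 = 19
ES_F = max(EF_C=7, EF_E=19) = 19; EF_F = 19+3 = 22
ES_G = max(EF_A=7, EF_C=7) = 7; EF_G = 7+13 = 20
ES_H = 21; EF_H = 21+11 = 32
ES_I = max(EF_C=7, EF_F=22, EF_G=20, EF_H=32) = 32; EF_I = 32+3 = 35
Expected project duration μ = 35 weeks. Critical path: B → D → H → I.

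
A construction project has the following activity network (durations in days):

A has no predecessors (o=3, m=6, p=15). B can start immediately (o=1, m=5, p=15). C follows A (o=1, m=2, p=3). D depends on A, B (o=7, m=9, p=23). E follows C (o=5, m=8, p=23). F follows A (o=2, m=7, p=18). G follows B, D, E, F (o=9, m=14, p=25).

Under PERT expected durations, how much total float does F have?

te_A = (3 + 4·6 + 15)/6 = 42/6 = 7
te_B = (1 + 4·5 + 15)/6 = 36/6 = 6
te_C = (1 + 4·2 + 3)/6 = 12/6 = 2
te_D = (7 + 4·9 + 23)/6 = 66/6 = 11
te_E = (5 + 4·8 + 23)/6 = 60/6 = 10
te_F = (2 + 4·7 + 18)/6 = 48/6 = 8
te_G = (9 + 4·14 + 25)/6 = 90/6 = 15

Forward pass:
ES_A = 0; EF_A = 7
ES_B = 0; EF_B = 6
ES_C = 7; EF_C = 7+2 = 9
ES_D = max(EF_A=7, EF_B=6) = 7; EF_D = 7+11 = 18
ES_E = 9; EF_E = 9+10 = 19
ES_F = 7; EF_F = 7+8 = 15
ES_G = max(EF_B=6, EF_D=18, EF_E=19, EF_F=15) = 19; EF_G = 19+15 = 34
Expected project duration μ = 34 days. Critical path: A → C → E → G.

Backward pass:
LF_G = 34; LS_G = 34−15 = 19
LF_F = LS_G = 19; LS_F = 19−8 = 11
LF_E = LS_G = 19; LS_E = 19−10 = 9
LF_D = LS_G = 19; LS_D = 19−11 = 8
LF_C = LS_E = 9; LS_C = 9−2 = 7
LF_B = min(LS_D=8, LS_G=19) = 8; LS_B = 8−6 = 2
LF_A = min(LS_C=7, LS_D=8, LS_F=11) = 7; LS_A = 7−7 = 0
Slack_F = LS_F − ES_F = 11 − 7 = 4

4 days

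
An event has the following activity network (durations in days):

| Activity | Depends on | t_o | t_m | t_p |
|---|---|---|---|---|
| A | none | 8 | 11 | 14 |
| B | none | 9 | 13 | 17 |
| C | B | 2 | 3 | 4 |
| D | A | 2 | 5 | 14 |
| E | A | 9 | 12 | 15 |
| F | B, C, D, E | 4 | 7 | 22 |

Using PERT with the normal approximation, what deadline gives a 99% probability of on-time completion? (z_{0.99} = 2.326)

te_A = (8 + 4·11 + 14)/6 = 66/6 = 11; σ²_A = ((14−8)/6)² = 1.000
te_B = (9 + 4·13 + 17)/6 = 78/6 = 13; σ²_B = ((17−9)/6)² = 1.778
te_C = (2 + 4·3 + 4)/6 = 18/6 = 3; σ²_C = ((4−2)/6)² = 0.111
te_D = (2 + 4·5 + 14)/6 = 36/6 = 6; σ²_D = ((14−2)/6)² = 4.000
te_E = (9 + 4·12 + 15)/6 = 72/6 = 12; σ²_E = ((15−9)/6)² = 1.000
te_F = (4 + 4·7 + 22)/6 = 54/6 = 9; σ²_F = ((22−4)/6)² = 9.000

Forward pass:
ES_A = 0; EF_A = 11
ES_B = 0; EF_B = 13
ES_C = 13; EF_C = 13+3 = 16
ES_D = 11; EF_D = 11+6 = 17
ES_E = 11; EF_E = 11+12 = 23
ES_F = max(EF_B=13, EF_C=16, EF_D=17, EF_E=23) = 23; EF_F = 23+9 = 32
Expected project duration μ = 32 days. Critical path: A → E → F.

Variance along critical path = 1.000 + 1.000 + 9.000 = 11.000; σ = 3.317 days.
D = μ + z·σ = 32 + 2.326·3.317 = 39.7 days

39.7 days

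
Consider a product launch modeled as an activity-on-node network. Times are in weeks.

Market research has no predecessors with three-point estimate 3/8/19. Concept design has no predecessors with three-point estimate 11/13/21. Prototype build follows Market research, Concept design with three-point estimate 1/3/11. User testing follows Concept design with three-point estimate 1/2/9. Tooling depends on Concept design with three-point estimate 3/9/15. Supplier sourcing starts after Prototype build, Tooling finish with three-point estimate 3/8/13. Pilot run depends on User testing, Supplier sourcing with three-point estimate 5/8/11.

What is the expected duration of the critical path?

39 weeks

te_Market research = (3 + 4·8 + 19)/6 = 54/6 = 9
te_Concept design = (11 + 4·13 + 21)/6 = 84/6 = 14
te_Prototype build = (1 + 4·3 + 11)/6 = 24/6 = 4
te_User testing = (1 + 4·2 + 9)/6 = 18/6 = 3
te_Tooling = (3 + 4·9 + 15)/6 = 54/6 = 9
te_Supplier sourcing = (3 + 4·8 + 13)/6 = 48/6 = 8
te_Pilot run = (5 + 4·8 + 11)/6 = 48/6 = 8

Forward pass:
ES_Market research = 0; EF_Market research = 9
ES_Concept design = 0; EF_Concept design = 14
ES_Prototype build = max(EF_Market research=9, EF_Concept design=14) = 14; EF_Prototype build = 14+4 = 18
ES_User testing = 14; EF_User testing = 14+3 = 17
ES_Tooling = 14; EF_Tooling = 14+9 = 23
ES_Supplier sourcing = max(EF_Prototype build=18, EF_Tooling=23) = 23; EF_Supplier sourcing = 23+8 = 31
ES_Pilot run = max(EF_User testing=17, EF_Supplier sourcing=31) = 31; EF_Pilot run = 31+8 = 39
Expected project duration μ = 39 weeks. Critical path: Concept design → Tooling → Supplier sourcing → Pilot run.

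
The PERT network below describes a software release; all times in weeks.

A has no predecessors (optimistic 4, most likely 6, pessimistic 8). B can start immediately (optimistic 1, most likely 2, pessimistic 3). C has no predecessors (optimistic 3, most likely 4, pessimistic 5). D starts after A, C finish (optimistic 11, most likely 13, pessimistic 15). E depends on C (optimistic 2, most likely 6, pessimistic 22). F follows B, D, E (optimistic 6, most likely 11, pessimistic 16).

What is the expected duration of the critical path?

te_A = (4 + 4·6 + 8)/6 = 36/6 = 6
te_B = (1 + 4·2 + 3)/6 = 12/6 = 2
te_C = (3 + 4·4 + 5)/6 = 24/6 = 4
te_D = (11 + 4·13 + 15)/6 = 78/6 = 13
te_E = (2 + 4·6 + 22)/6 = 48/6 = 8
te_F = (6 + 4·11 + 16)/6 = 66/6 = 11

Forward pass:
ES_A = 0; EF_A = 6
ES_B = 0; EF_B = 2
ES_C = 0; EF_C = 4
ES_D = max(EF_A=6, EF_C=4) = 6; EF_D = 6+13 = 19
ES_E = 4; EF_E = 4+8 = 12
ES_F = max(EF_B=2, EF_D=19, EF_E=12) = 19; EF_F = 19+11 = 30
Expected project duration μ = 30 weeks. Critical path: A → D → F.

30 weeks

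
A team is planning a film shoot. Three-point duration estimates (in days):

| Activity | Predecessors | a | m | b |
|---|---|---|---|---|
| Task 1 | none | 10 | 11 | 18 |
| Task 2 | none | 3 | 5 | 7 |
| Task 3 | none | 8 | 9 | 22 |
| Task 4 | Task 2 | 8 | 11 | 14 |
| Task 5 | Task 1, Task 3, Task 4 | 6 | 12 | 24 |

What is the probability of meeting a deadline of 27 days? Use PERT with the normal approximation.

te_Task 1 = (10 + 4·11 + 18)/6 = 72/6 = 12; σ²_Task 1 = ((18−10)/6)² = 1.778
te_Task 2 = (3 + 4·5 + 7)/6 = 30/6 = 5; σ²_Task 2 = ((7−3)/6)² = 0.444
te_Task 3 = (8 + 4·9 + 22)/6 = 66/6 = 11; σ²_Task 3 = ((22−8)/6)² = 5.444
te_Task 4 = (8 + 4·11 + 14)/6 = 66/6 = 11; σ²_Task 4 = ((14−8)/6)² = 1.000
te_Task 5 = (6 + 4·12 + 24)/6 = 78/6 = 13; σ²_Task 5 = ((24−6)/6)² = 9.000

Forward pass:
ES_Task 1 = 0; EF_Task 1 = 12
ES_Task 2 = 0; EF_Task 2 = 5
ES_Task 3 = 0; EF_Task 3 = 11
ES_Task 4 = 5; EF_Task 4 = 5+11 = 16
ES_Task 5 = max(EF_Task 1=12, EF_Task 3=11, EF_Task 4=16) = 16; EF_Task 5 = 16+13 = 29
Expected project duration μ = 29 days. Critical path: Task 2 → Task 4 → Task 5.

Variance along critical path = 0.444 + 1.000 + 9.000 = 10.444; σ = √10.444 = 3.232 days.
Z = (27 − 29) / 3.232 = -0.619
P(T ≤ 27) = Φ(-0.619) ≈ 0.268

0.268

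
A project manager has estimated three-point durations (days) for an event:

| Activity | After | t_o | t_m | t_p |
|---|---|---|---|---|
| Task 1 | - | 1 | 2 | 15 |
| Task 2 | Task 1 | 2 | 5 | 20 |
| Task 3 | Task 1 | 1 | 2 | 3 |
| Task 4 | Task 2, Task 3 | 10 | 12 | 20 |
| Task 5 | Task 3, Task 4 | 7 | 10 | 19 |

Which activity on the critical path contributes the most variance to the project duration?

Task 2

te_Task 1 = (1 + 4·2 + 15)/6 = 24/6 = 4; σ²_Task 1 = ((15−1)/6)² = 5.444
te_Task 2 = (2 + 4·5 + 20)/6 = 42/6 = 7; σ²_Task 2 = ((20−2)/6)² = 9.000
te_Task 3 = (1 + 4·2 + 3)/6 = 12/6 = 2; σ²_Task 3 = ((3−1)/6)² = 0.111
te_Task 4 = (10 + 4·12 + 20)/6 = 78/6 = 13; σ²_Task 4 = ((20−10)/6)² = 2.778
te_Task 5 = (7 + 4·10 + 19)/6 = 66/6 = 11; σ²_Task 5 = ((19−7)/6)² = 4.000

Forward pass:
ES_Task 1 = 0; EF_Task 1 = 4
ES_Task 2 = 4; EF_Task 2 = 4+7 = 11
ES_Task 3 = 4; EF_Task 3 = 4+2 = 6
ES_Task 4 = max(EF_Task 2=11, EF_Task 3=6) = 11; EF_Task 4 = 11+13 = 24
ES_Task 5 = max(EF_Task 3=6, EF_Task 4=24) = 24; EF_Task 5 = 24+11 = 35
Expected project duration μ = 35 days. Critical path: Task 1 → Task 2 → Task 4 → Task 5.

Variances on critical path: σ²_Task 1=5.444, σ²_Task 2=9.000, σ²_Task 4=2.778, σ²_Task 5=4.000.
Largest is σ²_Task 2 = 9.000.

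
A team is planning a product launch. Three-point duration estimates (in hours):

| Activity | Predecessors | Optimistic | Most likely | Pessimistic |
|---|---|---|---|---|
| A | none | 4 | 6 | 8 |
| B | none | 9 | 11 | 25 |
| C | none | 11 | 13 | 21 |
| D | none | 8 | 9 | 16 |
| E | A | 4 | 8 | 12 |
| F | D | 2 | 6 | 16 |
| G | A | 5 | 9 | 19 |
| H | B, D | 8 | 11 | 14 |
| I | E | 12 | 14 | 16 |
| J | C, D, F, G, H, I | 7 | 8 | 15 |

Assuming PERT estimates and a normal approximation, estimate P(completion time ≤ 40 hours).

0.923

te_A = (4 + 4·6 + 8)/6 = 36/6 = 6; σ²_A = ((8−4)/6)² = 0.444
te_B = (9 + 4·11 + 25)/6 = 78/6 = 13; σ²_B = ((25−9)/6)² = 7.111
te_C = (11 + 4·13 + 21)/6 = 84/6 = 14; σ²_C = ((21−11)/6)² = 2.778
te_D = (8 + 4·9 + 16)/6 = 60/6 = 10; σ²_D = ((16−8)/6)² = 1.778
te_E = (4 + 4·8 + 12)/6 = 48/6 = 8; σ²_E = ((12−4)/6)² = 1.778
te_F = (2 + 4·6 + 16)/6 = 42/6 = 7; σ²_F = ((16−2)/6)² = 5.444
te_G = (5 + 4·9 + 19)/6 = 60/6 = 10; σ²_G = ((19−5)/6)² = 5.444
te_H = (8 + 4·11 + 14)/6 = 66/6 = 11; σ²_H = ((14−8)/6)² = 1.000
te_I = (12 + 4·14 + 16)/6 = 84/6 = 14; σ²_I = ((16−12)/6)² = 0.444
te_J = (7 + 4·8 + 15)/6 = 54/6 = 9; σ²_J = ((15−7)/6)² = 1.778

Forward pass:
ES_A = 0; EF_A = 6
ES_B = 0; EF_B = 13
ES_C = 0; EF_C = 14
ES_D = 0; EF_D = 10
ES_E = 6; EF_E = 6+8 = 14
ES_F = 10; EF_F = 10+7 = 17
ES_G = 6; EF_G = 6+10 = 16
ES_H = max(EF_B=13, EF_D=10) = 13; EF_H = 13+11 = 24
ES_I = 14; EF_I = 14+14 = 28
ES_J = max(EF_C=14, EF_D=10, EF_F=17, EF_G=16, EF_H=24, EF_I=28) = 28; EF_J = 28+9 = 37
Expected project duration μ = 37 hours. Critical path: A → E → I → J.

Variance along critical path = 0.444 + 1.778 + 0.444 + 1.778 = 4.444; σ = √4.444 = 2.108 hours.
Z = (40 − 37) / 2.108 = 1.423
P(T ≤ 40) = Φ(1.423) ≈ 0.923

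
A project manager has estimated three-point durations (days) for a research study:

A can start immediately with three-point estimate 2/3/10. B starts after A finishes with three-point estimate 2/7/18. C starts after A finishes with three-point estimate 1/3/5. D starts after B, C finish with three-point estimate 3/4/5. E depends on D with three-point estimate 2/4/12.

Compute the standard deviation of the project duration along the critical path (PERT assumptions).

te_A = (2 + 4·3 + 10)/6 = 24/6 = 4; σ²_A = ((10−2)/6)² = 1.778
te_B = (2 + 4·7 + 18)/6 = 48/6 = 8; σ²_B = ((18−2)/6)² = 7.111
te_C = (1 + 4·3 + 5)/6 = 18/6 = 3; σ²_C = ((5−1)/6)² = 0.444
te_D = (3 + 4·4 + 5)/6 = 24/6 = 4; σ²_D = ((5−3)/6)² = 0.111
te_E = (2 + 4·4 + 12)/6 = 30/6 = 5; σ²_E = ((12−2)/6)² = 2.778

Forward pass:
ES_A = 0; EF_A = 4
ES_B = 4; EF_B = 4+8 = 12
ES_C = 4; EF_C = 4+3 = 7
ES_D = max(EF_B=12, EF_C=7) = 12; EF_D = 12+4 = 16
ES_E = 16; EF_E = 16+5 = 21
Expected project duration μ = 21 days. Critical path: A → B → D → E.

Variance along critical path = 1.778 + 7.111 + 0.111 + 2.778 = 11.778
σ = √11.778 = 3.432 days

3.43 days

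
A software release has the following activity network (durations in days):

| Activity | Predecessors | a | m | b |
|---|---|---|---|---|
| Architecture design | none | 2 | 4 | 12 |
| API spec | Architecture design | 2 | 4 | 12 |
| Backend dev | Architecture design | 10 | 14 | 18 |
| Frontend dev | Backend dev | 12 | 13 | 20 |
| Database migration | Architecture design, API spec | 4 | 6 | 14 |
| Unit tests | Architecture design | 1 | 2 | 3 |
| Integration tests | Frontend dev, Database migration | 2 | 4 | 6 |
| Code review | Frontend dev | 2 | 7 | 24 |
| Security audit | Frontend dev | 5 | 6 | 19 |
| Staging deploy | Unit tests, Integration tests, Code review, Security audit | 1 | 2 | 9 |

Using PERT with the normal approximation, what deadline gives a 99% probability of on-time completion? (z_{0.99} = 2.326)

55.8 days

te_Architecture design = (2 + 4·4 + 12)/6 = 30/6 = 5; σ²_Architecture design = ((12−2)/6)² = 2.778
te_API spec = (2 + 4·4 + 12)/6 = 30/6 = 5; σ²_API spec = ((12−2)/6)² = 2.778
te_Backend dev = (10 + 4·14 + 18)/6 = 84/6 = 14; σ²_Backend dev = ((18−10)/6)² = 1.778
te_Frontend dev = (12 + 4·13 + 20)/6 = 84/6 = 14; σ²_Frontend dev = ((20−12)/6)² = 1.778
te_Database migration = (4 + 4·6 + 14)/6 = 42/6 = 7; σ²_Database migration = ((14−4)/6)² = 2.778
te_Unit tests = (1 + 4·2 + 3)/6 = 12/6 = 2; σ²_Unit tests = ((3−1)/6)² = 0.111
te_Integration tests = (2 + 4·4 + 6)/6 = 24/6 = 4; σ²_Integration tests = ((6−2)/6)² = 0.444
te_Code review = (2 + 4·7 + 24)/6 = 54/6 = 9; σ²_Code review = ((24−2)/6)² = 13.444
te_Security audit = (5 + 4·6 + 19)/6 = 48/6 = 8; σ²_Security audit = ((19−5)/6)² = 5.444
te_Staging deploy = (1 + 4·2 + 9)/6 = 18/6 = 3; σ²_Staging deploy = ((9−1)/6)² = 1.778

Forward pass:
ES_Architecture design = 0; EF_Architecture design = 5
ES_API spec = 5; EF_API spec = 5+5 = 10
ES_Backend dev = 5; EF_Backend dev = 5+14 = 19
ES_Frontend dev = 19; EF_Frontend dev = 19+14 = 33
ES_Database migration = max(EF_Architecture design=5, EF_API spec=10) = 10; EF_Database migration = 10+7 = 17
ES_Unit tests = 5; EF_Unit tests = 5+2 = 7
ES_Integration tests = max(EF_Frontend dev=33, EF_Database migration=17) = 33; EF_Integration tests = 33+4 = 37
ES_Code review = 33; EF_Code review = 33+9 = 42
ES_Security audit = 33; EF_Security audit = 33+8 = 41
ES_Staging deploy = max(EF_Unit tests=7, EF_Integration tests=37, EF_Code review=42, EF_Security audit=41) = 42; EF_Staging deploy = 42+3 = 45
Expected project duration μ = 45 days. Critical path: Architecture design → Backend dev → Frontend dev → Code review → Staging deploy.

Variance along critical path = 2.778 + 1.778 + 1.778 + 13.444 + 1.778 = 21.556; σ = 4.643 days.
D = μ + z·σ = 45 + 2.326·4.643 = 55.8 days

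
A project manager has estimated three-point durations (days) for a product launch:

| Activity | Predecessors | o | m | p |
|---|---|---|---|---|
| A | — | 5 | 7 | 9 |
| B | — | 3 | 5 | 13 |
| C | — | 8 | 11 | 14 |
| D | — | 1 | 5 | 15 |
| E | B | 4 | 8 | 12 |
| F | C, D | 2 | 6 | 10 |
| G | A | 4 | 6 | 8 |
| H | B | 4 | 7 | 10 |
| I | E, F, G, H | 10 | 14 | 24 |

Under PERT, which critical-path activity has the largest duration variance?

I

te_A = (5 + 4·7 + 9)/6 = 42/6 = 7; σ²_A = ((9−5)/6)² = 0.444
te_B = (3 + 4·5 + 13)/6 = 36/6 = 6; σ²_B = ((13−3)/6)² = 2.778
te_C = (8 + 4·11 + 14)/6 = 66/6 = 11; σ²_C = ((14−8)/6)² = 1.000
te_D = (1 + 4·5 + 15)/6 = 36/6 = 6; σ²_D = ((15−1)/6)² = 5.444
te_E = (4 + 4·8 + 12)/6 = 48/6 = 8; σ²_E = ((12−4)/6)² = 1.778
te_F = (2 + 4·6 + 10)/6 = 36/6 = 6; σ²_F = ((10−2)/6)² = 1.778
te_G = (4 + 4·6 + 8)/6 = 36/6 = 6; σ²_G = ((8−4)/6)² = 0.444
te_H = (4 + 4·7 + 10)/6 = 42/6 = 7; σ²_H = ((10−4)/6)² = 1.000
te_I = (10 + 4·14 + 24)/6 = 90/6 = 15; σ²_I = ((24−10)/6)² = 5.444

Forward pass:
ES_A = 0; EF_A = 7
ES_B = 0; EF_B = 6
ES_C = 0; EF_C = 11
ES_D = 0; EF_D = 6
ES_E = 6; EF_E = 6+8 = 14
ES_F = max(EF_C=11, EF_D=6) = 11; EF_F = 11+6 = 17
ES_G = 7; EF_G = 7+6 = 13
ES_H = 6; EF_H = 6+7 = 13
ES_I = max(EF_E=14, EF_F=17, EF_G=13, EF_H=13) = 17; EF_I = 17+15 = 32
Expected project duration μ = 32 days. Critical path: C → F → I.

Variances on critical path: σ²_C=1.000, σ²_F=1.778, σ²_I=5.444.
Largest is σ²_I = 5.444.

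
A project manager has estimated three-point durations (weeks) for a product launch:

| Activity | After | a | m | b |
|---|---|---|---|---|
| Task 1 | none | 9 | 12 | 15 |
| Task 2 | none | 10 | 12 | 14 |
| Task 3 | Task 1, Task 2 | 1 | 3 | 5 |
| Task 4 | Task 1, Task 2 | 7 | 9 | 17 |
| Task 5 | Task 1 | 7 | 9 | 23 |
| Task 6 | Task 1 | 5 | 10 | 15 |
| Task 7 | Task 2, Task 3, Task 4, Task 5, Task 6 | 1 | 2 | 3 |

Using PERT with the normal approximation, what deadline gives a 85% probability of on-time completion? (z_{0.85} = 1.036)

28.0 weeks

te_Task 1 = (9 + 4·12 + 15)/6 = 72/6 = 12; σ²_Task 1 = ((15−9)/6)² = 1.000
te_Task 2 = (10 + 4·12 + 14)/6 = 72/6 = 12; σ²_Task 2 = ((14−10)/6)² = 0.444
te_Task 3 = (1 + 4·3 + 5)/6 = 18/6 = 3; σ²_Task 3 = ((5−1)/6)² = 0.444
te_Task 4 = (7 + 4·9 + 17)/6 = 60/6 = 10; σ²_Task 4 = ((17−7)/6)² = 2.778
te_Task 5 = (7 + 4·9 + 23)/6 = 66/6 = 11; σ²_Task 5 = ((23−7)/6)² = 7.111
te_Task 6 = (5 + 4·10 + 15)/6 = 60/6 = 10; σ²_Task 6 = ((15−5)/6)² = 2.778
te_Task 7 = (1 + 4·2 + 3)/6 = 12/6 = 2; σ²_Task 7 = ((3−1)/6)² = 0.111

Forward pass:
ES_Task 1 = 0; EF_Task 1 = 12
ES_Task 2 = 0; EF_Task 2 = 12
ES_Task 3 = max(EF_Task 1=12, EF_Task 2=12) = 12; EF_Task 3 = 12+3 = 15
ES_Task 4 = max(EF_Task 1=12, EF_Task 2=12) = 12; EF_Task 4 = 12+10 = 22
ES_Task 5 = 12; EF_Task 5 = 12+11 = 23
ES_Task 6 = 12; EF_Task 6 = 12+10 = 22
ES_Task 7 = max(EF_Task 2=12, EF_Task 3=15, EF_Task 4=22, EF_Task 5=23, EF_Task 6=22) = 23; EF_Task 7 = 23+2 = 25
Expected project duration μ = 25 weeks. Critical path: Task 1 → Task 5 → Task 7.

Variance along critical path = 1.000 + 7.111 + 0.111 = 8.222; σ = 2.867 weeks.
D = μ + z·σ = 25 + 1.036·2.867 = 28.0 weeks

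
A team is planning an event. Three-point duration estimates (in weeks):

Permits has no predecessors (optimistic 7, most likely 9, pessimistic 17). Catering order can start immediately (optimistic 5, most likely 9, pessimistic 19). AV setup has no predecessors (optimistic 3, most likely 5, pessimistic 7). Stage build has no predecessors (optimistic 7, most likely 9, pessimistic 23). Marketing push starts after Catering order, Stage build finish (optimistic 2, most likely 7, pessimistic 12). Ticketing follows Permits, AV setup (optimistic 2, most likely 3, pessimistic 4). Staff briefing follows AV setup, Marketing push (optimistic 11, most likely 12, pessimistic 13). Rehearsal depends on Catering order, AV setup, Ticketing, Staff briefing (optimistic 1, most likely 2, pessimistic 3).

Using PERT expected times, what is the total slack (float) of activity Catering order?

te_Permits = (7 + 4·9 + 17)/6 = 60/6 = 10
te_Catering order = (5 + 4·9 + 19)/6 = 60/6 = 10
te_AV setup = (3 + 4·5 + 7)/6 = 30/6 = 5
te_Stage build = (7 + 4·9 + 23)/6 = 66/6 = 11
te_Marketing push = (2 + 4·7 + 12)/6 = 42/6 = 7
te_Ticketing = (2 + 4·3 + 4)/6 = 18/6 = 3
te_Staff briefing = (11 + 4·12 + 13)/6 = 72/6 = 12
te_Rehearsal = (1 + 4·2 + 3)/6 = 12/6 = 2

Forward pass:
ES_Permits = 0; EF_Permits = 10
ES_Catering order = 0; EF_Catering order = 10
ES_AV setup = 0; EF_AV setup = 5
ES_Stage build = 0; EF_Stage build = 11
ES_Marketing push = max(EF_Catering order=10, EF_Stage build=11) = 11; EF_Marketing push = 11+7 = 18
ES_Ticketing = max(EF_Permits=10, EF_AV setup=5) = 10; EF_Ticketing = 10+3 = 13
ES_Staff briefing = max(EF_AV setup=5, EF_Marketing push=18) = 18; EF_Staff briefing = 18+12 = 30
ES_Rehearsal = max(EF_Catering order=10, EF_AV setup=5, EF_Ticketing=13, EF_Staff briefing=30) = 30; EF_Rehearsal = 30+2 = 32
Expected project duration μ = 32 weeks. Critical path: Stage build → Marketing push → Staff briefing → Rehearsal.

Backward pass:
LF_Rehearsal = 32; LS_Rehearsal = 32−2 = 30
LF_Staff briefing = LS_Rehearsal = 30; LS_Staff briefing = 30−12 = 18
LF_Ticketing = LS_Rehearsal = 30; LS_Ticketing = 30−3 = 27
LF_Marketing push = LS_Staff briefing = 18; LS_Marketing push = 18−7 = 11
LF_Stage build = LS_Marketing push = 11; LS_Stage build = 11−11 = 0
LF_AV setup = min(LS_Ticketing=27, LS_Staff briefing=18, LS_Rehearsal=30) = 18; LS_AV setup = 18−5 = 13
LF_Catering order = min(LS_Marketing push=11, LS_Rehearsal=30) = 11; LS_Catering order = 11−10 = 1
LF_Permits = LS_Ticketing = 27; LS_Permits = 27−10 = 17
Slack_Catering order = LS_Catering order − ES_Catering order = 1 − 0 = 1

1 weeks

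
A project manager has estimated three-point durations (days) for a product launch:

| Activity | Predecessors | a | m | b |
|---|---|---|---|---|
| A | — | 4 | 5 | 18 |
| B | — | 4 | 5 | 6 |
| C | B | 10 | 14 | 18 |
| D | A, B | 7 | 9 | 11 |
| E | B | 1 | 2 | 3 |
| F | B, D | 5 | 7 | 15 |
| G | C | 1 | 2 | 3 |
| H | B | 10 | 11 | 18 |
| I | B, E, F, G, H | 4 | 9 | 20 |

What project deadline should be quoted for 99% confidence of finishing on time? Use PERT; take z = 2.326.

43.2 days

te_A = (4 + 4·5 + 18)/6 = 42/6 = 7; σ²_A = ((18−4)/6)² = 5.444
te_B = (4 + 4·5 + 6)/6 = 30/6 = 5; σ²_B = ((6−4)/6)² = 0.111
te_C = (10 + 4·14 + 18)/6 = 84/6 = 14; σ²_C = ((18−10)/6)² = 1.778
te_D = (7 + 4·9 + 11)/6 = 54/6 = 9; σ²_D = ((11−7)/6)² = 0.444
te_E = (1 + 4·2 + 3)/6 = 12/6 = 2; σ²_E = ((3−1)/6)² = 0.111
te_F = (5 + 4·7 + 15)/6 = 48/6 = 8; σ²_F = ((15−5)/6)² = 2.778
te_G = (1 + 4·2 + 3)/6 = 12/6 = 2; σ²_G = ((3−1)/6)² = 0.111
te_H = (10 + 4·11 + 18)/6 = 72/6 = 12; σ²_H = ((18−10)/6)² = 1.778
te_I = (4 + 4·9 + 20)/6 = 60/6 = 10; σ²_I = ((20−4)/6)² = 7.111

Forward pass:
ES_A = 0; EF_A = 7
ES_B = 0; EF_B = 5
ES_C = 5; EF_C = 5+14 = 19
ES_D = max(EF_A=7, EF_B=5) = 7; EF_D = 7+9 = 16
ES_E = 5; EF_E = 5+2 = 7
ES_F = max(EF_B=5, EF_D=16) = 16; EF_F = 16+8 = 24
ES_G = 19; EF_G = 19+2 = 21
ES_H = 5; EF_H = 5+12 = 17
ES_I = max(EF_B=5, EF_E=7, EF_F=24, EF_G=21, EF_H=17) = 24; EF_I = 24+10 = 34
Expected project duration μ = 34 days. Critical path: A → D → F → I.

Variance along critical path = 5.444 + 0.444 + 2.778 + 7.111 = 15.778; σ = 3.972 days.
D = μ + z·σ = 34 + 2.326·3.972 = 43.2 days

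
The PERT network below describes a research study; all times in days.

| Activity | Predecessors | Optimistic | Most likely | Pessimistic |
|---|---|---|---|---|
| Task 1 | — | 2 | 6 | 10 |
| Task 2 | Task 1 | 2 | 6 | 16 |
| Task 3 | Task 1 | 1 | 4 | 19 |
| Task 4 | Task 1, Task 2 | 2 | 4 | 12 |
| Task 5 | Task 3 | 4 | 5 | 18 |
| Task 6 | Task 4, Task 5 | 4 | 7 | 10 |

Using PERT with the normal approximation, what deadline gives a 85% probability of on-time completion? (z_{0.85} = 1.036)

30.3 days

te_Task 1 = (2 + 4·6 + 10)/6 = 36/6 = 6; σ²_Task 1 = ((10−2)/6)² = 1.778
te_Task 2 = (2 + 4·6 + 16)/6 = 42/6 = 7; σ²_Task 2 = ((16−2)/6)² = 5.444
te_Task 3 = (1 + 4·4 + 19)/6 = 36/6 = 6; σ²_Task 3 = ((19−1)/6)² = 9.000
te_Task 4 = (2 + 4·4 + 12)/6 = 30/6 = 5; σ²_Task 4 = ((12−2)/6)² = 2.778
te_Task 5 = (4 + 4·5 + 18)/6 = 42/6 = 7; σ²_Task 5 = ((18−4)/6)² = 5.444
te_Task 6 = (4 + 4·7 + 10)/6 = 42/6 = 7; σ²_Task 6 = ((10−4)/6)² = 1.000

Forward pass:
ES_Task 1 = 0; EF_Task 1 = 6
ES_Task 2 = 6; EF_Task 2 = 6+7 = 13
ES_Task 3 = 6; EF_Task 3 = 6+6 = 12
ES_Task 4 = max(EF_Task 1=6, EF_Task 2=13) = 13; EF_Task 4 = 13+5 = 18
ES_Task 5 = 12; EF_Task 5 = 12+7 = 19
ES_Task 6 = max(EF_Task 4=18, EF_Task 5=19) = 19; EF_Task 6 = 19+7 = 26
Expected project duration μ = 26 days. Critical path: Task 1 → Task 3 → Task 5 → Task 6.

Variance along critical path = 1.778 + 9.000 + 5.444 + 1.000 = 17.222; σ = 4.150 days.
D = μ + z·σ = 26 + 1.036·4.150 = 30.3 days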